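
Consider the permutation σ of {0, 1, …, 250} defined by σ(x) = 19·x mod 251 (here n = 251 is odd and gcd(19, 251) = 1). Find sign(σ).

Start at x=222: 222 → 202 → 73 → 132 → 249 → 213 → 31 → … (one orbit).
π_19 has 2 disjoint cycles with lengths [250, 1] on {0,…,250}.
sign(π) = (−1)^{n − #cycles} = (−1)^{251−2} = (−1)^249 = -1.
Via Zolotarev, sign(π_{19}) = (19|251) = -1.

-1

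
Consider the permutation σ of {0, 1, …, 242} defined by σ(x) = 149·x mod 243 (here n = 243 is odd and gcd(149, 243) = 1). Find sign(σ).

-1

Orbit of 131 under x↦149x: [131, 79, 107, 148, 182, 145, 221]… (length divides ord_243(149)).
Decompose π into cycles: lengths [162, 54, 18, 6, 2, 1] (6 cycles, including the fixed point 0).
6 cycles on 243: each ℓ→(−1)^(ℓ−1), product (−1)^237 = -1.
Zolotarev: (149|243) = -1, matching the cycle-count sign.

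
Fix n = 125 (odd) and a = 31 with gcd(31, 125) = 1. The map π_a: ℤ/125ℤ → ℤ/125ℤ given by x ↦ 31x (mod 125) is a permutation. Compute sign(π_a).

Orbit of 121 under x↦31x: [121, 1, 31, 86, 41, 21, 26]… (length divides ord_125(31)).
The orbit structure of x ↦ 31x mod 125: 13 orbits of sizes [25, 25, 25, 25, 5, 5, 5, 5, 1, 1, 1, 1, 1].
With 13 cycles on 125 points, sign = (−1)^{125−13} = +1.
(31|125)_J = +1 (Zolotarev's lemma cross-check).

+1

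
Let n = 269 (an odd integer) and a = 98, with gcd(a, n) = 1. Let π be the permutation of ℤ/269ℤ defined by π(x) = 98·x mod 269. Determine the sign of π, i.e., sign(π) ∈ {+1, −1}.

-1

Trace 261: π^k(261) = [261, 23, 102, 43, 179, 57, 206] for k=0..6.
Decompose π into cycles: lengths [268, 1] (2 cycles, including the fixed point 0).
Σ(ℓ_i−1) = 269−2 = 267; sign = (−1)^267 = -1.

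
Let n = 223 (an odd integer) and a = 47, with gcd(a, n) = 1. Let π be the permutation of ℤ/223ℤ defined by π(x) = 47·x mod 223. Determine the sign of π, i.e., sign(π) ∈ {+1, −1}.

+1

Orbit of 74 under x↦47x: [74, 133, 7, 106, 76, 4, 188]… (length divides ord_223(47)).
3 cycles of lengths [111, 111, 1].
n − c = 223 − 3 = 220; sign = (−1)^220 = +1.
Via Zolotarev, sign(π_{47}) = (47|223) = +1.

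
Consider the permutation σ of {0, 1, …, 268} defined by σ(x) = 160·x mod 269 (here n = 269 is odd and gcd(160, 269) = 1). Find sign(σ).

-1

Orbit of 29 under x↦160x: [29, 67, 229, 56, 83, 99, 238]… (length divides ord_269(160)).
Decompose π into cycles: lengths [268, 1] (2 cycles, including the fixed point 0).
sign(π) = (−1)^{n − #cycles} = (−1)^{269−2} = (−1)^267 = -1.
Check: (160/269) = -1 by Zolotarev.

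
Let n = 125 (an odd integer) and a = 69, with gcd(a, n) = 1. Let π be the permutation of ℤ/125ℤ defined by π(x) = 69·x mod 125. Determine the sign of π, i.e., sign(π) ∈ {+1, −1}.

Trace 109: π^k(109) = [109, 21, 74, 106, 64, 41, 79] for k=0..6.
Cycle lengths of π_69 on ℤ/125ℤ: [50, 50, 10, 10, 2, 2, 1]; 7 cycles in total.
n − c = 125 − 7 = 118; sign = (−1)^118 = +1.

+1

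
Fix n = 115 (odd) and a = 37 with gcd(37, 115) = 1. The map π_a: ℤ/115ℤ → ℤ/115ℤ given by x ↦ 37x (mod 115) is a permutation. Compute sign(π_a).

+1

Orbit of 83 under x↦37x: [83, 81, 7, 29, 38, 26, 42]… (length divides ord_115(37)).
Decompose π into cycles: lengths [44, 44, 22, 4, 1] (5 cycles, including the fixed point 0).
Σ(ℓ_i−1) = 115−5 = 110; sign = (−1)^110 = +1.
(37|115)_J = +1 (Zolotarev's lemma cross-check).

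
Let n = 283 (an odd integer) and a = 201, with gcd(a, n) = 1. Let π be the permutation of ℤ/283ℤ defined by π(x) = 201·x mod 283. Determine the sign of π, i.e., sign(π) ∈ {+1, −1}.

+1

Orbit of 129 under x↦201x: [129, 176, 1, 201, 215, 199, 96]… (length divides ord_283(201)).
π_201 has 3 disjoint cycles with lengths [141, 141, 1] on {0,…,282}.
n − c = 283 − 3 = 280; sign = (−1)^280 = +1.
Check: (201/283) = +1 by Zolotarev.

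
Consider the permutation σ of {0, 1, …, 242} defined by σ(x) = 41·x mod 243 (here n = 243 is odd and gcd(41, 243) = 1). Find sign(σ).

-1

Orbit of 124 under x↦41x: [124, 224, 193, 137, 28, 176, 169]… (length divides ord_243(41)).
Cycle type of π: 162 + 54 + 18 + 6 + 2 + 1; total 6 cycles.
6 cycles on 243: each ℓ→(−1)^(ℓ−1), product (−1)^237 = -1.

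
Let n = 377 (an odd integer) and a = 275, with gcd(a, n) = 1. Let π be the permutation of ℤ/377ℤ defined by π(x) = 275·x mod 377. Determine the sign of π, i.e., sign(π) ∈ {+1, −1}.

Orbit of 369 under x↦275x: [369, 62, 85, 1, 275, 225, 47]… (length divides ord_377(275)).
Decompose π into cycles: lengths [84, 84, 84, 84, 28, 12, 1] (7 cycles, including the fixed point 0).
sign(π) = (−1)^{n − #cycles} = (−1)^{377−7} = (−1)^370 = +1.
Check: (275/377) = +1 by Zolotarev.

+1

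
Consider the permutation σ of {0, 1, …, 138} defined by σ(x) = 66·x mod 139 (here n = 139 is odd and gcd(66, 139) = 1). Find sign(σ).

+1

Trace 122: π^k(122) = [122, 129, 35, 86, 116, 11, 31] for k=0..6.
Cycle lengths of π_66 on ℤ/139ℤ: [69, 69, 1]; 3 cycles in total.
3 cycles on 139: each ℓ→(−1)^(ℓ−1), product (−1)^136 = +1.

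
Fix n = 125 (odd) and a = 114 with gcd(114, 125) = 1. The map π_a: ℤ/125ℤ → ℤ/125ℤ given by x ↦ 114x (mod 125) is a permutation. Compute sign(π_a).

+1

Orbit of 101 under x↦114x: [101, 14, 96, 69, 116, 99, 36]… (length divides ord_125(114)).
Cycle type of π: 50×2 + 10×2 + 2×2 + 1; total 7 cycles.
sign(π) = (−1)^{n − #cycles} = (−1)^{125−7} = (−1)^118 = +1.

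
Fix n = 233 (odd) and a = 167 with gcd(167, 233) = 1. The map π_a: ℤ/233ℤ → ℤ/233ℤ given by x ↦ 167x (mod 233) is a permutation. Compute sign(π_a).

+1

Start at x=196: 196 → 112 → 64 → 203 → 116 → 33 → 152 → … (one orbit).
Cycle type of π: 116×2 + 1; total 3 cycles.
n − c = 233 − 3 = 230; sign = (−1)^230 = +1.
Check: (167/233) = +1 by Zolotarev.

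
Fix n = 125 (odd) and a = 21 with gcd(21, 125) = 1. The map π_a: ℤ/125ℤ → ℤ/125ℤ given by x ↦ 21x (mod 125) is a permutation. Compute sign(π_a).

+1

Trace 81: π^k(81) = [81, 76, 96, 16, 86, 56, 51] for k=0..6.
Cycle type of π: 25×4 + 5×4 + 1×5; total 13 cycles.
125 − 13 = 112 transpositions; sign(π) = (−1)^112 = +1.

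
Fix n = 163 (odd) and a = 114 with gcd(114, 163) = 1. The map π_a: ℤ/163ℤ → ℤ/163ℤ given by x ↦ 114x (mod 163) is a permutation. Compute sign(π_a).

-1

Trace 124: π^k(124) = [124, 118, 86, 24, 128, 85, 73] for k=0..6.
The orbit structure of x ↦ 114x mod 163: 2 orbits of sizes [162, 1].
2 cycles on 163: each ℓ→(−1)^(ℓ−1), product (−1)^161 = -1.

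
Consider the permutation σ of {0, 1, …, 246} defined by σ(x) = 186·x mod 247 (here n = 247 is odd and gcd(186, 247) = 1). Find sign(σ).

-1

Orbit of 61 under x↦186x: [61, 231, 235, 238, 55, 103, 139]… (length divides ord_247(186)).
Cycle type of π: 18×13 + 6×2 + 1; total 16 cycles.
247 − 16 = 231 transpositions; sign(π) = (−1)^231 = -1.
Check: (186/247) = -1 by Zolotarev.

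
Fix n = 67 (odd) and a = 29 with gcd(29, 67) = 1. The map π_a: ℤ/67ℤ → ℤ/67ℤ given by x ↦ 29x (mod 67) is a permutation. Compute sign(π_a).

Trace 37: π^k(37) = [37, 1, 29] for k=0..2.
23 cycles of lengths [3, 3, 3, 3, 3, 3, 3, 3, 3, 3, 3, 3, 3, 3, 3, 3, 3, 3, 3, 3, 3, 3, 1].
67 − 23 = 44 transpositions; sign(π) = (−1)^44 = +1.

+1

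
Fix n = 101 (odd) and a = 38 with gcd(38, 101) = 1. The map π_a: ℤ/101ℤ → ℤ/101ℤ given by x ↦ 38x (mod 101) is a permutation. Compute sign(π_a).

-1

Start at x=33: 33 → 42 → 81 → 48 → 6 → 26 → 79 → … (one orbit).
Cycle lengths of π_38 on ℤ/101ℤ: [100, 1]; 2 cycles in total.
Σ(ℓ_i−1) = 101−2 = 99; sign = (−1)^99 = -1.
Check: (38/101) = -1 by Zolotarev.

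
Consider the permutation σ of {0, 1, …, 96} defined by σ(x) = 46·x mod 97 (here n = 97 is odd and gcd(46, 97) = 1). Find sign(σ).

-1

Start at x=89: 89 → 20 → 47 → 28 → 27 → 78 → 96 → … (one orbit).
4 cycles of lengths [32, 32, 32, 1].
sign(π) = (−1)^{n − #cycles} = (−1)^{97−4} = (−1)^93 = -1.
Zolotarev: (46|97) = -1, matching the cycle-count sign.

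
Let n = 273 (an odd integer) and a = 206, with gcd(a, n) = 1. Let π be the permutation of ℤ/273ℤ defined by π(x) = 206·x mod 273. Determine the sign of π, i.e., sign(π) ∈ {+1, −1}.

-1

Orbit of 83 under x↦206x: [83, 172, 215, 64, 80, 100, 125]… (length divides ord_273(206)).
π_206 has 26 disjoint cycles with lengths [12, 12, 12, 12, 12, 12, 12, 12, 12, 12, 12, 12, 12, 12, 12, 12, 12, 12, 12, 12, 12, 6, 6, 6, 2, 1] on {0,…,272}.
Σ(ℓ_i−1) = 273−26 = 247; sign = (−1)^247 = -1.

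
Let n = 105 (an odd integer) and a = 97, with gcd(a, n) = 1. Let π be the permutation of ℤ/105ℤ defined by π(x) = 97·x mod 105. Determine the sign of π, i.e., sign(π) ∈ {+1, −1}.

+1

Trace 1: π^k(1) = [1, 97, 64, 13] for k=0..3.
The orbit structure of x ↦ 97x mod 105: 33 orbits of sizes [4, 4, 4, 4, 4, 4, 4, 4, 4, 4, 4, 4, 4, 4, 4, 4, 4, 4, 4, 4, 4, 2, 2, 2, 2, 2, 2, 2, 2, 2, 1, 1, 1].
105 − 33 = 72 transpositions; sign(π) = (−1)^72 = +1.
The Jacobi symbol (97|105) = +1 (Zolotarev) agrees.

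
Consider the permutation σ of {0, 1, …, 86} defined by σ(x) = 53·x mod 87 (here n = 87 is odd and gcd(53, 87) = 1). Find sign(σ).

-1

Trace 74: π^k(74) = [74, 7, 23, 1, 53, 25, 20] for k=0..6.
π_53 has 10 disjoint cycles with lengths [14, 14, 14, 14, 7, 7, 7, 7, 2, 1] on {0,…,86}.
sign(π) = (−1)^{n − #cycles} = (−1)^{87−10} = (−1)^77 = -1.
The Jacobi symbol (53|87) = -1 (Zolotarev) agrees.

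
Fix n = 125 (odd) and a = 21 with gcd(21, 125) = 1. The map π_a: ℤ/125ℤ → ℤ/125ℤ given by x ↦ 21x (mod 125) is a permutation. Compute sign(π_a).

Start at x=101: 101 → 121 → 41 → 111 → 81 → 76 → 96 → … (one orbit).
Cycle type of π: 25×4 + 5×4 + 1×5; total 13 cycles.
Σ(ℓ_i−1) = 125−13 = 112; sign = (−1)^112 = +1.

+1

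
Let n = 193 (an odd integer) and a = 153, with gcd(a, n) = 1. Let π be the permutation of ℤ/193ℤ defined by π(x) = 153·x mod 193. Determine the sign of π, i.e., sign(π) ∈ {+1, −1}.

Orbit of 3 under x↦153x: [3, 73, 168, 35, 144, 30, 151]… (length divides ord_193(153)).
Decompose π into cycles: lengths [192, 1] (2 cycles, including the fixed point 0).
2 cycles on 193: each ℓ→(−1)^(ℓ−1), product (−1)^191 = -1.
Zolotarev: (153|193) = -1, matching the cycle-count sign.

-1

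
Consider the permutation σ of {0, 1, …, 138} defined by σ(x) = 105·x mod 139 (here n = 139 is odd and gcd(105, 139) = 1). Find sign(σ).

Orbit of 63 under x↦105x: [63, 82, 131, 133, 65, 14, 80]… (length divides ord_139(105)).
4 cycles of lengths [46, 46, 46, 1].
n − c = 139 − 4 = 135; sign = (−1)^135 = -1.
Check: (105/139) = -1 by Zolotarev.

-1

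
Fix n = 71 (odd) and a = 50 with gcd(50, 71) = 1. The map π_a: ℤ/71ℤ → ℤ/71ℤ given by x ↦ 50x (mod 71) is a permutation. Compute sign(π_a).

+1

Orbit of 37 under x↦50x: [37, 4, 58, 60, 18, 48, 57]… (length divides ord_71(50)).
3 cycles of lengths [35, 35, 1].
With 3 cycles on 71 points, sign = (−1)^{71−3} = +1.
(50|71)_J = +1 (Zolotarev's lemma cross-check).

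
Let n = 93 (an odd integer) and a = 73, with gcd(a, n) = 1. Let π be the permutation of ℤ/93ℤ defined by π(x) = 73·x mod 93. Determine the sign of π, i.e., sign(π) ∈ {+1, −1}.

Start at x=43: 43 → 70 → 88 → 7 → 46 → 10 → 79 → … (one orbit).
Cycle type of π: 30×3 + 1×3; total 6 cycles.
With 6 cycles on 93 points, sign = (−1)^{93−6} = -1.
Via Zolotarev, sign(π_{73}) = (73|93) = -1.

-1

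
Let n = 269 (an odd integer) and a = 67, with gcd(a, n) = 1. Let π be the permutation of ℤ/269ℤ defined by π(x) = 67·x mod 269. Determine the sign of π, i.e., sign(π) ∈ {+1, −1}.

Orbit of 177 under x↦67x: [177, 23, 196, 220, 214, 81, 47]… (length divides ord_269(67)).
5 cycles of lengths [67, 67, 67, 67, 1].
269 − 5 = 264 transpositions; sign(π) = (−1)^264 = +1.
Zolotarev: (67|269) = +1, matching the cycle-count sign.

+1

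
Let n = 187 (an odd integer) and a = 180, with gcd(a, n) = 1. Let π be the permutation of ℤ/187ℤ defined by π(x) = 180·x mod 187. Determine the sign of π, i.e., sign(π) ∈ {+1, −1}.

-1

Orbit of 100 under x↦180x: [100, 48, 38, 108, 179, 56, 169]… (length divides ord_187(180)).
6 cycles of lengths [80, 80, 16, 5, 5, 1].
Σ(ℓ_i−1) = 187−6 = 181; sign = (−1)^181 = -1.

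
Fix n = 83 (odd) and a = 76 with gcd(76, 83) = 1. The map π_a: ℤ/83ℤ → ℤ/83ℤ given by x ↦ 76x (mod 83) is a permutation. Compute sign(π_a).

-1

Start at x=17: 17 → 47 → 3 → 62 → 64 → 50 → 65 → … (one orbit).
The orbit structure of x ↦ 76x mod 83: 2 orbits of sizes [82, 1].
With 2 cycles on 83 points, sign = (−1)^{83−2} = -1.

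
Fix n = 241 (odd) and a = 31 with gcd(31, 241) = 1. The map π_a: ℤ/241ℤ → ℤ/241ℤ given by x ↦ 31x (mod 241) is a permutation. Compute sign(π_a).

-1

Trace 216: π^k(216) = [216, 189, 75, 156, 16, 14, 193] for k=0..6.
The orbit structure of x ↦ 31x mod 241: 2 orbits of sizes [240, 1].
n − c = 241 − 2 = 239; sign = (−1)^239 = -1.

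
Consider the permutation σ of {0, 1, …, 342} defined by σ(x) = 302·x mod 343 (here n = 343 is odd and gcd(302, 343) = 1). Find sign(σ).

+1

Trace 29: π^k(29) = [29, 183, 43, 295, 253, 260, 316] for k=0..6.
Cycle type of π: 49×6 + 7×6 + 1×7; total 19 cycles.
n − c = 343 − 19 = 324; sign = (−1)^324 = +1.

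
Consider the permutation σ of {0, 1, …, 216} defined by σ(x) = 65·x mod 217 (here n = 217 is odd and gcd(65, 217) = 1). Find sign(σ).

Orbit of 64 under x↦65x: [64, 37, 18, 85, 100, 207, 1]… (length divides ord_217(65)).
Cycle type of π: 30×7 + 3×2 + 1; total 10 cycles.
Σ(ℓ_i−1) = 217−10 = 207; sign = (−1)^207 = -1.
Check: (65/217) = -1 by Zolotarev.

-1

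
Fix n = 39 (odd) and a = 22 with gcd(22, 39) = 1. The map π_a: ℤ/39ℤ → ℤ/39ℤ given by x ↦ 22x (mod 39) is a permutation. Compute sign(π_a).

+1

Trace 22: π^k(22) = [22, 16, 1] for k=0..2.
The orbit structure of x ↦ 22x mod 39: 15 orbits of sizes [3, 3, 3, 3, 3, 3, 3, 3, 3, 3, 3, 3, 1, 1, 1].
sign(π) = (−1)^{n − #cycles} = (−1)^{39−15} = (−1)^24 = +1.
Via Zolotarev, sign(π_{22}) = (22|39) = +1.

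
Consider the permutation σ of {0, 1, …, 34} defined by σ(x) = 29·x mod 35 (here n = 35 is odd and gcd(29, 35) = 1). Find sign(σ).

+1

Trace 1: π^k(1) = [1, 29] for k=0..1.
Cycle lengths of π_29 on ℤ/35ℤ: [2, 2, 2, 2, 2, 2, 2, 2, 2, 2, 2, 2, 2, 2, 1, 1, 1, 1, 1, 1, 1]; 21 cycles in total.
sign(π) = (−1)^{n − #cycles} = (−1)^{35−21} = (−1)^14 = +1.
Via Zolotarev, sign(π_{29}) = (29|35) = +1.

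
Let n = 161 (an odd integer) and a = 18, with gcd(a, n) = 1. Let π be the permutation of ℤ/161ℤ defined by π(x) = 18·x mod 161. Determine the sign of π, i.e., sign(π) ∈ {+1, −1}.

Trace 36: π^k(36) = [36, 4, 72, 8, 144, 16, 127] for k=0..6.
π_18 has 9 disjoint cycles with lengths [33, 33, 33, 33, 11, 11, 3, 3, 1] on {0,…,160}.
9 cycles on 161: each ℓ→(−1)^(ℓ−1), product (−1)^152 = +1.

+1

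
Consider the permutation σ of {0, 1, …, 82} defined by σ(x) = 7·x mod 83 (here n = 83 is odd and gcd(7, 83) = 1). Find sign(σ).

Trace 21: π^k(21) = [21, 64, 33, 65, 40, 31, 51] for k=0..6.
π_7 has 3 disjoint cycles with lengths [41, 41, 1] on {0,…,82}.
With 3 cycles on 83 points, sign = (−1)^{83−3} = +1.

+1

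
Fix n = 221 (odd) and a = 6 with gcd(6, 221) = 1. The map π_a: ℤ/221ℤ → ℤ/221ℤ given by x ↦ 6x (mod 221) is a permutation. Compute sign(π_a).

Orbit of 191 under x↦6x: [191, 41, 25, 150, 16, 96, 134]… (length divides ord_221(6)).
Cycle type of π: 48×4 + 16 + 12 + 1; total 7 cycles.
sign(π) = (−1)^{n − #cycles} = (−1)^{221−7} = (−1)^214 = +1.
Via Zolotarev, sign(π_{6}) = (6|221) = +1.

+1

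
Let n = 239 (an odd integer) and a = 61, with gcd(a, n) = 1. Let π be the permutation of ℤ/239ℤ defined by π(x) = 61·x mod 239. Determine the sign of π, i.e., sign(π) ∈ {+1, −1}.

Orbit of 9 under x↦61x: [9, 71, 29, 96, 120, 150, 68]… (length divides ord_239(61)).
Decompose π into cycles: lengths [119, 119, 1] (3 cycles, including the fixed point 0).
3 cycles on 239: each ℓ→(−1)^(ℓ−1), product (−1)^236 = +1.

+1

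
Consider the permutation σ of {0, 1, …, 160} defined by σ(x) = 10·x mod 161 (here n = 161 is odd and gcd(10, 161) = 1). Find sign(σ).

+1

Trace 66: π^k(66) = [66, 16, 160, 151, 61, 127, 143] for k=0..6.
π_10 has 5 disjoint cycles with lengths [66, 66, 22, 6, 1] on {0,…,160}.
sign(π) = (−1)^{n − #cycles} = (−1)^{161−5} = (−1)^156 = +1.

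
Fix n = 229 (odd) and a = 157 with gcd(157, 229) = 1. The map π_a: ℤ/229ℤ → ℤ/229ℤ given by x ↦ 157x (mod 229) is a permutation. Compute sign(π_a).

-1

Start at x=6: 6 → 26 → 189 → 132 → 114 → 36 → 156 → … (one orbit).
π_157 has 2 disjoint cycles with lengths [228, 1] on {0,…,228}.
n − c = 229 − 2 = 227; sign = (−1)^227 = -1.
The Jacobi symbol (157|229) = -1 (Zolotarev) agrees.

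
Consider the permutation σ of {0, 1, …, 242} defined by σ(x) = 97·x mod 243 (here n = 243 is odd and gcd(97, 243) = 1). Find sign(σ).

Start at x=103: 103 → 28 → 43 → 40 → 235 → 196 → 58 → … (one orbit).
Decompose π into cycles: lengths [81, 81, 27, 27, 9, 9, 3, 3, 1, 1, 1] (11 cycles, including the fixed point 0).
243 − 11 = 232 transpositions; sign(π) = (−1)^232 = +1.

+1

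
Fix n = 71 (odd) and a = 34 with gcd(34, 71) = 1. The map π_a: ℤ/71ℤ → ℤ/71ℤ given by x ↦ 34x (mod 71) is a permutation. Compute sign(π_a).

-1

Trace 26: π^k(26) = [26, 32, 23, 1, 34, 20, 41] for k=0..6.
6 cycles of lengths [14, 14, 14, 14, 14, 1].
71 − 6 = 65 transpositions; sign(π) = (−1)^65 = -1.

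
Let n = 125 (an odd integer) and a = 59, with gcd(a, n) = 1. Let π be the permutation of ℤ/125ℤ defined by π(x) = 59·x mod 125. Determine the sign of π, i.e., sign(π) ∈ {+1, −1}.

+1

Start at x=4: 4 → 111 → 49 → 16 → 69 → 71 → 64 → … (one orbit).
Decompose π into cycles: lengths [50, 50, 10, 10, 2, 2, 1] (7 cycles, including the fixed point 0).
Σ(ℓ_i−1) = 125−7 = 118; sign = (−1)^118 = +1.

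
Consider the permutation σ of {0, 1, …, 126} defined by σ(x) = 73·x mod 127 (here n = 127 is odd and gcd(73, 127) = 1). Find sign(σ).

+1

Start at x=32: 32 → 50 → 94 → 4 → 38 → 107 → 64 → … (one orbit).
Cycle type of π: 21×6 + 1; total 7 cycles.
sign(π) = (−1)^{n − #cycles} = (−1)^{127−7} = (−1)^120 = +1.
The Jacobi symbol (73|127) = +1 (Zolotarev) agrees.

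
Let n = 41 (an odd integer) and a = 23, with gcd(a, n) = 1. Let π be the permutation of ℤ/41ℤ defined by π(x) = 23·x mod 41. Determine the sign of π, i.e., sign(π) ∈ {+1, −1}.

+1

Trace 1: π^k(1) = [1, 23, 37, 31, 16, 40, 18] for k=0..6.
π_23 has 5 disjoint cycles with lengths [10, 10, 10, 10, 1] on {0,…,40}.
5 cycles on 41: each ℓ→(−1)^(ℓ−1), product (−1)^36 = +1.
Check: (23/41) = +1 by Zolotarev.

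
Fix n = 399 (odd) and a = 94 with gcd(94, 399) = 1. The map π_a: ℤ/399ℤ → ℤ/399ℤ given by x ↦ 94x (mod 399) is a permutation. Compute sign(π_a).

+1

Start at x=1: 1 → 94 → 58 → 265 → 172 → 208 → 1 (one orbit).
87 cycles of lengths [6, 6, 6, 6, 6, 6, 6, 6, 6, 6, 6, 6, 6, 6, 6, 6, 6, 6, 6, 6, 6, 6, 6, 6, 6, 6, 6, 6, 6, 6, 6, 6, 6, 6, 6, 6, 6, 6, 6, 6, 6, 6, 6, 6, 6, 6, 6, 6, 6, 6, 6, 6, 6, 6, 6, 6, 6, 2, 2, 2, 2, 2, 2, 2, 2, 2, 2, 2, 2, 2, 2, 2, 2, 2, 2, 2, 2, 2, 2, 2, 2, 2, 2, 2, 1, 1, 1].
With 87 cycles on 399 points, sign = (−1)^{399−87} = +1.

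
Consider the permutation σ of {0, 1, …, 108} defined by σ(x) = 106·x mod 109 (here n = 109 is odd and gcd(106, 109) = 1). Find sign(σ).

+1

Orbit of 27 under x↦106x: [27, 28, 25, 34, 7, 88, 63]… (length divides ord_109(106)).
Cycle lengths of π_106 on ℤ/109ℤ: [54, 54, 1]; 3 cycles in total.
With 3 cycles on 109 points, sign = (−1)^{109−3} = +1.
Check: (106/109) = +1 by Zolotarev.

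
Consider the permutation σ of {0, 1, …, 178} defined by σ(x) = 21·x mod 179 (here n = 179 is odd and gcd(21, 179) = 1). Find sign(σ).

Trace 171: π^k(171) = [171, 11, 52, 18, 20, 62, 49] for k=0..6.
The orbit structure of x ↦ 21x mod 179: 2 orbits of sizes [178, 1].
sign(π) = (−1)^{n − #cycles} = (−1)^{179−2} = (−1)^177 = -1.
Check: (21/179) = -1 by Zolotarev.

-1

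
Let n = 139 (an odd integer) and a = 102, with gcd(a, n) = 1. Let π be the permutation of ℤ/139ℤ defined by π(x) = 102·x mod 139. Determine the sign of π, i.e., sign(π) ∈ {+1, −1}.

-1

Orbit of 134 under x↦102x: [134, 46, 105, 7, 19, 131, 18]… (length divides ord_139(102)).
Cycle type of π: 138 + 1; total 2 cycles.
2 cycles on 139: each ℓ→(−1)^(ℓ−1), product (−1)^137 = -1.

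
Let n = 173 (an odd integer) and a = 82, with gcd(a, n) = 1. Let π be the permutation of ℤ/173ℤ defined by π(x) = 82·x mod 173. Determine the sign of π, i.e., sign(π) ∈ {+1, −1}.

-1

Orbit of 134 under x↦82x: [134, 89, 32, 29, 129, 25, 147]… (length divides ord_173(82)).
The orbit structure of x ↦ 82x mod 173: 2 orbits of sizes [172, 1].
2 cycles on 173: each ℓ→(−1)^(ℓ−1), product (−1)^171 = -1.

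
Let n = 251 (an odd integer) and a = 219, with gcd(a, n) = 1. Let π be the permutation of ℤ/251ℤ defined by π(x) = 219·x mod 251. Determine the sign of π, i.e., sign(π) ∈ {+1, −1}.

Start at x=1: 1 → 219 → 20 → 113 → 149 → 1 (one orbit).
51 cycles of lengths [5, 5, 5, 5, 5, 5, 5, 5, 5, 5, 5, 5, 5, 5, 5, 5, 5, 5, 5, 5, 5, 5, 5, 5, 5, 5, 5, 5, 5, 5, 5, 5, 5, 5, 5, 5, 5, 5, 5, 5, 5, 5, 5, 5, 5, 5, 5, 5, 5, 5, 1].
51 cycles on 251: each ℓ→(−1)^(ℓ−1), product (−1)^200 = +1.
The Jacobi symbol (219|251) = +1 (Zolotarev) agrees.

+1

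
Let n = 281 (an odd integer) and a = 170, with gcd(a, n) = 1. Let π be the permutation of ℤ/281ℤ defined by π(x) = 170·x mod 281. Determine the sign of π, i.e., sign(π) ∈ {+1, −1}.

+1

Start at x=200: 200 → 280 → 111 → 43 → 4 → 118 → 109 → … (one orbit).
The orbit structure of x ↦ 170x mod 281: 5 orbits of sizes [70, 70, 70, 70, 1].
sign(π) = (−1)^{n − #cycles} = (−1)^{281−5} = (−1)^276 = +1.
(170|281)_J = +1 (Zolotarev's lemma cross-check).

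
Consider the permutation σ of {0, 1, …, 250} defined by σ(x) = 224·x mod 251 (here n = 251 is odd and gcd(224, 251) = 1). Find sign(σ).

-1

Orbit of 112 under x↦224x: [112, 239, 73, 37, 5, 116, 131]… (length divides ord_251(224)).
Cycle lengths of π_224 on ℤ/251ℤ: [250, 1]; 2 cycles in total.
251 − 2 = 249 transpositions; sign(π) = (−1)^249 = -1.
The Jacobi symbol (224|251) = -1 (Zolotarev) agrees.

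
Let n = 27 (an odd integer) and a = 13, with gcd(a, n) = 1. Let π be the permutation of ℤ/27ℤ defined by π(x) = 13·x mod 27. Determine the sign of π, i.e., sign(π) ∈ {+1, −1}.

+1

Start at x=19: 19 → 4 → 25 → 1 → 13 → 7 → 10 → … (one orbit).
Cycle type of π: 9×2 + 3×2 + 1×3; total 7 cycles.
Σ(ℓ_i−1) = 27−7 = 20; sign = (−1)^20 = +1.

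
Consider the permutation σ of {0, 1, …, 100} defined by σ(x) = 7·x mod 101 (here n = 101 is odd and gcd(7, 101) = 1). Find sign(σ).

Trace 80: π^k(80) = [80, 55, 82, 69, 79, 48, 33] for k=0..6.
π_7 has 2 disjoint cycles with lengths [100, 1] on {0,…,100}.
sign(π) = (−1)^{n − #cycles} = (−1)^{101−2} = (−1)^99 = -1.
The Jacobi symbol (7|101) = -1 (Zolotarev) agrees.

-1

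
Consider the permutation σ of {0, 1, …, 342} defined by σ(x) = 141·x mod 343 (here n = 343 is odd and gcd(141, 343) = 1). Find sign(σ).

Trace 134: π^k(134) = [134, 29, 316, 309, 8, 99, 239] for k=0..6.
19 cycles of lengths [49, 49, 49, 49, 49, 49, 7, 7, 7, 7, 7, 7, 1, 1, 1, 1, 1, 1, 1].
sign(π) = (−1)^{n − #cycles} = (−1)^{343−19} = (−1)^324 = +1.
Check: (141/343) = +1 by Zolotarev.

+1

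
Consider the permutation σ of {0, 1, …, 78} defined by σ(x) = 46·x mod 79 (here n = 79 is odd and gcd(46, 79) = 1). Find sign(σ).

Trace 46: π^k(46) = [46, 62, 8, 52, 22, 64, 21] for k=0..6.
Cycle lengths of π_46 on ℤ/79ℤ: [13, 13, 13, 13, 13, 13, 1]; 7 cycles in total.
With 7 cycles on 79 points, sign = (−1)^{79−7} = +1.
The Jacobi symbol (46|79) = +1 (Zolotarev) agrees.

+1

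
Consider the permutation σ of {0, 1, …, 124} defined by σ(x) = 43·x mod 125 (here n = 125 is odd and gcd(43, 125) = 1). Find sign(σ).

-1

Orbit of 57 under x↦43x: [57, 76, 18, 24, 32, 1, 43]… (length divides ord_125(43)).
Cycle lengths of π_43 on ℤ/125ℤ: [20, 20, 20, 20, 20, 4, 4, 4, 4, 4, 4, 1]; 12 cycles in total.
Σ(ℓ_i−1) = 125−12 = 113; sign = (−1)^113 = -1.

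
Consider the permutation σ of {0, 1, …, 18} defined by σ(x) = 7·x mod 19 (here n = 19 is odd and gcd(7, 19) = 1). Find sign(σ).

+1

Start at x=1: 1 → 7 → 11 → 1 (one orbit).
Decompose π into cycles: lengths [3, 3, 3, 3, 3, 3, 1] (7 cycles, including the fixed point 0).
7 cycles on 19: each ℓ→(−1)^(ℓ−1), product (−1)^12 = +1.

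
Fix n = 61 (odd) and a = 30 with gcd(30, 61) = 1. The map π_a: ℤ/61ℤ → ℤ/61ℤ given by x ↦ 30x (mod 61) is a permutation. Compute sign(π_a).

Orbit of 15 under x↦30x: [15, 23, 19, 21, 20, 51, 5]… (length divides ord_61(30)).
2 cycles of lengths [60, 1].
61 − 2 = 59 transpositions; sign(π) = (−1)^59 = -1.

-1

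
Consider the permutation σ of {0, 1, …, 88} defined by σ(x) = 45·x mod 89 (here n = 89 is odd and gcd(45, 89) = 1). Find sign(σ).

+1

Start at x=2: 2 → 1 → 45 → 67 → 78 → 39 → 64 → … (one orbit).
Cycle type of π: 11×8 + 1; total 9 cycles.
n − c = 89 − 9 = 80; sign = (−1)^80 = +1.
The Jacobi symbol (45|89) = +1 (Zolotarev) agrees.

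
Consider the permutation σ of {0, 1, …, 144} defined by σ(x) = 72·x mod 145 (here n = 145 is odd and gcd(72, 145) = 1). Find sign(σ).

Trace 111: π^k(111) = [111, 17, 64, 113, 16, 137, 4] for k=0..6.
Cycle lengths of π_72 on ℤ/145ℤ: [28, 28, 28, 28, 28, 4, 1]; 7 cycles in total.
sign(π) = (−1)^{n − #cycles} = (−1)^{145−7} = (−1)^138 = +1.

+1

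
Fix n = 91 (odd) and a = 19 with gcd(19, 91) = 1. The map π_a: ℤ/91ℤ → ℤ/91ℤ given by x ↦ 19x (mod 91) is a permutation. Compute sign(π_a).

+1

Start at x=19: 19 → 88 → 34 → 9 → 80 → 64 → 33 → … (one orbit).
π_19 has 9 disjoint cycles with lengths [12, 12, 12, 12, 12, 12, 12, 6, 1] on {0,…,90}.
sign(π) = (−1)^{n − #cycles} = (−1)^{91−9} = (−1)^82 = +1.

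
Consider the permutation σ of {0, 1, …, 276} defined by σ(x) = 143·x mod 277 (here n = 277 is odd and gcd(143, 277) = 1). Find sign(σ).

-1

Trace 20: π^k(20) = [20, 90, 128, 22, 99, 30, 135] for k=0..6.
Cycle lengths of π_143 on ℤ/277ℤ: [276, 1]; 2 cycles in total.
2 cycles on 277: each ℓ→(−1)^(ℓ−1), product (−1)^275 = -1.
Via Zolotarev, sign(π_{143}) = (143|277) = -1.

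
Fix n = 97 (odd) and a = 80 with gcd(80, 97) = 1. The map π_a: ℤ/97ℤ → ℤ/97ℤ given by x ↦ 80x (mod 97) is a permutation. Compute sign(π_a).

-1

Trace 79: π^k(79) = [79, 15, 36, 67, 25, 60, 47] for k=0..6.
2 cycles of lengths [96, 1].
Σ(ℓ_i−1) = 97−2 = 95; sign = (−1)^95 = -1.
Check: (80/97) = -1 by Zolotarev.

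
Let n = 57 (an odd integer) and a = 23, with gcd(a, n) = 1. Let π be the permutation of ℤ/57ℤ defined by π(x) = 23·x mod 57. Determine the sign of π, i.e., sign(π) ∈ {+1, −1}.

-1

Start at x=4: 4 → 35 → 7 → 47 → 55 → 11 → 25 → … (one orbit).
Cycle lengths of π_23 on ℤ/57ℤ: [18, 18, 9, 9, 2, 1]; 6 cycles in total.
n − c = 57 − 6 = 51; sign = (−1)^51 = -1.
Check: (23/57) = -1 by Zolotarev.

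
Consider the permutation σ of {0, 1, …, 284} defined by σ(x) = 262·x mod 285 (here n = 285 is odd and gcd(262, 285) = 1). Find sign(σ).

+1

Trace 244: π^k(244) = [244, 88, 256, 97, 49, 13, 271] for k=0..6.
Cycle type of π: 36×6 + 18×3 + 4×3 + 1×3; total 15 cycles.
15 cycles on 285: each ℓ→(−1)^(ℓ−1), product (−1)^270 = +1.
Zolotarev: (262|285) = +1, matching the cycle-count sign.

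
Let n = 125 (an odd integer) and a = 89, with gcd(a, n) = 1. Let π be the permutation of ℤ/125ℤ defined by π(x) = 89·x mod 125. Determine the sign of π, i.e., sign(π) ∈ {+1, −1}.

+1

Start at x=21: 21 → 119 → 91 → 99 → 61 → 54 → 56 → … (one orbit).
The orbit structure of x ↦ 89x mod 125: 7 orbits of sizes [50, 50, 10, 10, 2, 2, 1].
n − c = 125 − 7 = 118; sign = (−1)^118 = +1.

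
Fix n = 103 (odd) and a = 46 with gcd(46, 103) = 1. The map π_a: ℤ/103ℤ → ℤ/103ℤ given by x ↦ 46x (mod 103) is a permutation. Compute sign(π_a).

+1

Orbit of 1 under x↦46x: [1, 46, 56]… (length divides ord_103(46)).
35 cycles of lengths [3, 3, 3, 3, 3, 3, 3, 3, 3, 3, 3, 3, 3, 3, 3, 3, 3, 3, 3, 3, 3, 3, 3, 3, 3, 3, 3, 3, 3, 3, 3, 3, 3, 3, 1].
35 cycles on 103: each ℓ→(−1)^(ℓ−1), product (−1)^68 = +1.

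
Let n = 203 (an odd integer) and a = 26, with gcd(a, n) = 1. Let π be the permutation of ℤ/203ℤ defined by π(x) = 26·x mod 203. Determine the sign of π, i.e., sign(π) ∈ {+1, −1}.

+1

Start at x=157: 157 → 22 → 166 → 53 → 160 → 100 → 164 → … (one orbit).
Cycle type of π: 84×2 + 28 + 6 + 1; total 5 cycles.
n − c = 203 − 5 = 198; sign = (−1)^198 = +1.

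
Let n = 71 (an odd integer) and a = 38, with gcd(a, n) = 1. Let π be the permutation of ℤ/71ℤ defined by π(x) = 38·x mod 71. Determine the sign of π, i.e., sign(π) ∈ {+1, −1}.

+1

Start at x=12: 12 → 30 → 4 → 10 → 25 → 27 → 32 → … (one orbit).
Decompose π into cycles: lengths [35, 35, 1] (3 cycles, including the fixed point 0).
sign(π) = (−1)^{n − #cycles} = (−1)^{71−3} = (−1)^68 = +1.
The Jacobi symbol (38|71) = +1 (Zolotarev) agrees.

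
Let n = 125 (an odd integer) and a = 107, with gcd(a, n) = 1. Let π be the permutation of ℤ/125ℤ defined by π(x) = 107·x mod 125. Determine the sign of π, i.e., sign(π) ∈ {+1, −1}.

-1

Start at x=43: 43 → 101 → 57 → 99 → 93 → 76 → 7 → … (one orbit).
Decompose π into cycles: lengths [20, 20, 20, 20, 20, 4, 4, 4, 4, 4, 4, 1] (12 cycles, including the fixed point 0).
125 − 12 = 113 transpositions; sign(π) = (−1)^113 = -1.
(107|125)_J = -1 (Zolotarev's lemma cross-check).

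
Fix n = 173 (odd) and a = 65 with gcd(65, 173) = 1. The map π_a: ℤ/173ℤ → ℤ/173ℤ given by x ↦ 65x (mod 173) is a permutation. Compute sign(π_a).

-1

Trace 135: π^k(135) = [135, 125, 167, 129, 81, 75, 31] for k=0..6.
π_65 has 2 disjoint cycles with lengths [172, 1] on {0,…,172}.
173 − 2 = 171 transpositions; sign(π) = (−1)^171 = -1.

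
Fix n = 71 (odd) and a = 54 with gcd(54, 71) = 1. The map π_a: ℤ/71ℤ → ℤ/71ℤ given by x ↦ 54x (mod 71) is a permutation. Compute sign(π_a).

Start at x=25: 25 → 1 → 54 → 5 → 57 → 25 (one orbit).
Decompose π into cycles: lengths [5, 5, 5, 5, 5, 5, 5, 5, 5, 5, 5, 5, 5, 5, 1] (15 cycles, including the fixed point 0).
Σ(ℓ_i−1) = 71−15 = 56; sign = (−1)^56 = +1.

+1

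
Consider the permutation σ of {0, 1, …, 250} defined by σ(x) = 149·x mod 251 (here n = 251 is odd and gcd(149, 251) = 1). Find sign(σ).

+1

Start at x=20: 20 → 219 → 1 → 149 → 113 → 20 (one orbit).
The orbit structure of x ↦ 149x mod 251: 51 orbits of sizes [5, 5, 5, 5, 5, 5, 5, 5, 5, 5, 5, 5, 5, 5, 5, 5, 5, 5, 5, 5, 5, 5, 5, 5, 5, 5, 5, 5, 5, 5, 5, 5, 5, 5, 5, 5, 5, 5, 5, 5, 5, 5, 5, 5, 5, 5, 5, 5, 5, 5, 1].
sign(π) = (−1)^{n − #cycles} = (−1)^{251−51} = (−1)^200 = +1.
The Jacobi symbol (149|251) = +1 (Zolotarev) agrees.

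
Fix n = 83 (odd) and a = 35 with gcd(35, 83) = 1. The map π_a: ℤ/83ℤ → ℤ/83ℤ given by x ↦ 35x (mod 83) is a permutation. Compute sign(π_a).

-1

Trace 48: π^k(48) = [48, 20, 36, 15, 27, 32, 41] for k=0..6.
Cycle lengths of π_35 on ℤ/83ℤ: [82, 1]; 2 cycles in total.
With 2 cycles on 83 points, sign = (−1)^{83−2} = -1.
(35|83)_J = -1 (Zolotarev's lemma cross-check).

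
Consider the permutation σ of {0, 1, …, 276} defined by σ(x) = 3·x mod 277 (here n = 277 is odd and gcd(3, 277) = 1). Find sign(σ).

+1

Start at x=57: 57 → 171 → 236 → 154 → 185 → 1 → 3 → … (one orbit).
Decompose π into cycles: lengths [69, 69, 69, 69, 1] (5 cycles, including the fixed point 0).
sign(π) = (−1)^{n − #cycles} = (−1)^{277−5} = (−1)^272 = +1.
Via Zolotarev, sign(π_{3}) = (3|277) = +1.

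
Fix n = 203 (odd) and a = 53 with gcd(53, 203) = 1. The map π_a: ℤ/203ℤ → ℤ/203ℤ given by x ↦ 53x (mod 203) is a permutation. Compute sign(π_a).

+1

Trace 53: π^k(53) = [53, 170, 78, 74, 65, 197, 88] for k=0..6.
Cycle lengths of π_53 on ℤ/203ℤ: [21, 21, 21, 21, 21, 21, 21, 21, 7, 7, 7, 7, 3, 3, 1]; 15 cycles in total.
203 − 15 = 188 transpositions; sign(π) = (−1)^188 = +1.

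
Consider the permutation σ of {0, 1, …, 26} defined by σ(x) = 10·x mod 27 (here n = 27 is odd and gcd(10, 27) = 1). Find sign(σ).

Trace 1: π^k(1) = [1, 10, 19] for k=0..2.
Cycle type of π: 3×6 + 1×9; total 15 cycles.
n − c = 27 − 15 = 12; sign = (−1)^12 = +1.

+1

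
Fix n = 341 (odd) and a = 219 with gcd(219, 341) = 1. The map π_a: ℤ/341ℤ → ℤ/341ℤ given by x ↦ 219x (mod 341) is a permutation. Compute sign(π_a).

-1

Start at x=32: 32 → 188 → 252 → 287 → 109 → 1 → 219 → … (one orbit).
Decompose π into cycles: lengths [10, 10, 10, 10, 10, 10, 10, 10, 10, 10, 10, 10, 10, 10, 10, 10, 10, 10, 10, 10, 10, 10, 10, 10, 10, 10, 10, 10, 10, 10, 5, 5, 5, 5, 5, 5, 2, 2, 2, 2, 2, 1] (42 cycles, including the fixed point 0).
With 42 cycles on 341 points, sign = (−1)^{341−42} = -1.
Zolotarev: (219|341) = -1, matching the cycle-count sign.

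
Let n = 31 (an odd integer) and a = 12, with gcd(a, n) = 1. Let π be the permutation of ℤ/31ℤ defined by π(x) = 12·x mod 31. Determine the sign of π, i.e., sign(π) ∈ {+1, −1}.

Orbit of 13 under x↦12x: [13, 1, 12, 20, 23, 28, 26]… (length divides ord_31(12)).
2 cycles of lengths [30, 1].
2 cycles on 31: each ℓ→(−1)^(ℓ−1), product (−1)^29 = -1.

-1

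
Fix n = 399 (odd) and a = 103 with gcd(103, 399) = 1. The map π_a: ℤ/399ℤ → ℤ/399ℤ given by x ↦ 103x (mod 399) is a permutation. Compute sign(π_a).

Orbit of 265 under x↦103x: [265, 163, 31, 1, 103, 235]… (length divides ord_399(103)).
69 cycles of lengths [6, 6, 6, 6, 6, 6, 6, 6, 6, 6, 6, 6, 6, 6, 6, 6, 6, 6, 6, 6, 6, 6, 6, 6, 6, 6, 6, 6, 6, 6, 6, 6, 6, 6, 6, 6, 6, 6, 6, 6, 6, 6, 6, 6, 6, 6, 6, 6, 6, 6, 6, 6, 6, 6, 6, 6, 6, 6, 6, 6, 6, 6, 6, 6, 6, 6, 1, 1, 1].
Σ(ℓ_i−1) = 399−69 = 330; sign = (−1)^330 = +1.

+1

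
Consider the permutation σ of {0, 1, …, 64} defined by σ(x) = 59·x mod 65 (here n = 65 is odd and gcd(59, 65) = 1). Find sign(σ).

Orbit of 59 under x↦59x: [59, 36, 44, 61, 24, 51, 19]… (length divides ord_65(59)).
The orbit structure of x ↦ 59x mod 65: 8 orbits of sizes [12, 12, 12, 12, 12, 2, 2, 1].
With 8 cycles on 65 points, sign = (−1)^{65−8} = -1.
Via Zolotarev, sign(π_{59}) = (59|65) = -1.

-1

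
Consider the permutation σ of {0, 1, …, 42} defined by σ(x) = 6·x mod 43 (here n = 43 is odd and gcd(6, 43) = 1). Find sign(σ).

Orbit of 6 under x↦6x: [6, 36, 1]… (length divides ord_43(6)).
Decompose π into cycles: lengths [3, 3, 3, 3, 3, 3, 3, 3, 3, 3, 3, 3, 3, 3, 1] (15 cycles, including the fixed point 0).
43 − 15 = 28 transpositions; sign(π) = (−1)^28 = +1.

+1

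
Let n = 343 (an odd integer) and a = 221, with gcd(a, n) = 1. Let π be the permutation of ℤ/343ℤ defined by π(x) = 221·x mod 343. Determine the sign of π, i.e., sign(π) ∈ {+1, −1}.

+1

Orbit of 128 under x↦221x: [128, 162, 130, 261, 57, 249, 149]… (length divides ord_343(221)).
Decompose π into cycles: lengths [147, 147, 21, 21, 3, 3, 1] (7 cycles, including the fixed point 0).
sign(π) = (−1)^{n − #cycles} = (−1)^{343−7} = (−1)^336 = +1.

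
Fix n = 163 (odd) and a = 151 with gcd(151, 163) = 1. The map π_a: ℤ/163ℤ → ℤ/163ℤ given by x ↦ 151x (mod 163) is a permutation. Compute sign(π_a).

+1

Orbit of 150 under x↦151x: [150, 156, 84, 133, 34, 81, 6]… (length divides ord_163(151)).
Cycle type of π: 81×2 + 1; total 3 cycles.
sign(π) = (−1)^{n − #cycles} = (−1)^{163−3} = (−1)^160 = +1.
Zolotarev: (151|163) = +1, matching the cycle-count sign.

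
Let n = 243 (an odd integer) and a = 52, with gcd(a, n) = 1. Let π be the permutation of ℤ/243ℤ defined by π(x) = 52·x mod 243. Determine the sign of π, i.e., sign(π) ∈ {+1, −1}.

Trace 31: π^k(31) = [31, 154, 232, 157, 145, 7, 121] for k=0..6.
The orbit structure of x ↦ 52x mod 243: 11 orbits of sizes [81, 81, 27, 27, 9, 9, 3, 3, 1, 1, 1].
With 11 cycles on 243 points, sign = (−1)^{243−11} = +1.
(52|243)_J = +1 (Zolotarev's lemma cross-check).

+1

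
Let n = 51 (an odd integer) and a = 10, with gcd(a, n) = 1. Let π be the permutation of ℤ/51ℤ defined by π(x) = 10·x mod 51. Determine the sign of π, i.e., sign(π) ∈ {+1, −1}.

Start at x=22: 22 → 16 → 7 → 19 → 37 → 13 → 28 → … (one orbit).
Cycle lengths of π_10 on ℤ/51ℤ: [16, 16, 16, 1, 1, 1]; 6 cycles in total.
sign(π) = (−1)^{n − #cycles} = (−1)^{51−6} = (−1)^45 = -1.

-1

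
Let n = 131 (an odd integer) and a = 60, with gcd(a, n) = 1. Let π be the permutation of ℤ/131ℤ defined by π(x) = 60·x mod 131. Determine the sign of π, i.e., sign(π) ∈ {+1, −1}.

+1

Orbit of 39 under x↦60x: [39, 113, 99, 45, 80, 84, 62]… (length divides ord_131(60)).
Cycle type of π: 13×10 + 1; total 11 cycles.
11 cycles on 131: each ℓ→(−1)^(ℓ−1), product (−1)^120 = +1.
Check: (60/131) = +1 by Zolotarev.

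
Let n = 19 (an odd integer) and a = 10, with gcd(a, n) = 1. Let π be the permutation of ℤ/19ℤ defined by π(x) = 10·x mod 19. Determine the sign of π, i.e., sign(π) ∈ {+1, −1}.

Orbit of 3 under x↦10x: [3, 11, 15, 17, 18, 9, 14]… (length divides ord_19(10)).
2 cycles of lengths [18, 1].
2 cycles on 19: each ℓ→(−1)^(ℓ−1), product (−1)^17 = -1.

-1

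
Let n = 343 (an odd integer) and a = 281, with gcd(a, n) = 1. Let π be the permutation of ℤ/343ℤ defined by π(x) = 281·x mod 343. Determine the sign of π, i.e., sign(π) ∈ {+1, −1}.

+1

Orbit of 71 under x↦281x: [71, 57, 239, 274, 162, 246, 183]… (length divides ord_343(281)).
Cycle lengths of π_281 on ℤ/343ℤ: [49, 49, 49, 49, 49, 49, 7, 7, 7, 7, 7, 7, 1, 1, 1, 1, 1, 1, 1]; 19 cycles in total.
Σ(ℓ_i−1) = 343−19 = 324; sign = (−1)^324 = +1.
Via Zolotarev, sign(π_{281}) = (281|343) = +1.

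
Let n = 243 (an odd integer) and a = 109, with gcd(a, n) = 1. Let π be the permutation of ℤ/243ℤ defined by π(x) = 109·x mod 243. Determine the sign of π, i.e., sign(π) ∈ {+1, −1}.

+1

Trace 109: π^k(109) = [109, 217, 82, 190, 55, 163, 28] for k=0..6.
Cycle lengths of π_109 on ℤ/243ℤ: [9, 9, 9, 9, 9, 9, 9, 9, 9, 9, 9, 9, 9, 9, 9, 9, 9, 9, 3, 3, 3, 3, 3, 3, 3, 3, 3, 3, 3, 3, 3, 3, 3, 3, 3, 3, 1, 1, 1, 1, 1, 1, 1, 1, 1, 1, 1, 1, 1, 1, 1, 1, 1, 1, 1, 1, 1, 1, 1, 1, 1, 1, 1]; 63 cycles in total.
sign(π) = (−1)^{n − #cycles} = (−1)^{243−63} = (−1)^180 = +1.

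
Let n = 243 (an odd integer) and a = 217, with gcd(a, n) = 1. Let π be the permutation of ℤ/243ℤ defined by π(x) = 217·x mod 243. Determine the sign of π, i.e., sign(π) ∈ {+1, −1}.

+1

Start at x=136: 136 → 109 → 82 → 55 → 28 → 1 → 217 → … (one orbit).
Decompose π into cycles: lengths [9, 9, 9, 9, 9, 9, 9, 9, 9, 9, 9, 9, 9, 9, 9, 9, 9, 9, 3, 3, 3, 3, 3, 3, 3, 3, 3, 3, 3, 3, 3, 3, 3, 3, 3, 3, 1, 1, 1, 1, 1, 1, 1, 1, 1, 1, 1, 1, 1, 1, 1, 1, 1, 1, 1, 1, 1, 1, 1, 1, 1, 1, 1] (63 cycles, including the fixed point 0).
n − c = 243 − 63 = 180; sign = (−1)^180 = +1.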